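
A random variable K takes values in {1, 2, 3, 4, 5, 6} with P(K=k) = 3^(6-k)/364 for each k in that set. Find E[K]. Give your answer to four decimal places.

1.4918

E[K] = Σ k·P(K=k)
 = 1·243/364 + 2·81/364 + 3·27/364 + 4·9/364 + 5·3/364 + 6·1/364
 = 243/364 + 81/182 + 81/364 + 9/91 + 15/364 + 3/182
 = 543/364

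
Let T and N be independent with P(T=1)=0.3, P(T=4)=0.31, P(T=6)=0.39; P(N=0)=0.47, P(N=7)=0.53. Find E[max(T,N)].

E[max(T,N)] = Σ_t Σ_n max(t,n) · P(T=t)P(N=n)
 = 1·0.141 + 7·0.159 + 4·0.1457 + 7·0.1643 + 6·0.1833 + 7·0.2067
 = 0.141 + 1.113 + 0.5828 + 1.1501 + 1.0998 + 1.4469
 = 5.5336

5.5336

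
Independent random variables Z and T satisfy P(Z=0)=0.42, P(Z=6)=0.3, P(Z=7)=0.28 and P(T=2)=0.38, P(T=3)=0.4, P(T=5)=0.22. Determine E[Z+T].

E[Z+T] = Σ_z Σ_t (z+t) · P(Z=z)P(T=t)
 = 2·0.1596 + 3·0.168 + 5·0.0924 + 8·0.114 + 9·0.12 + 11·0.066 + 9·0.1064 + 10·0.112 + 12·0.0616
 = 0.3192 + 0.504 + 0.462 + 0.912 + 1.08 + 0.726 + 0.9576 + 1.12 + 0.7392
 = 6.82

6.82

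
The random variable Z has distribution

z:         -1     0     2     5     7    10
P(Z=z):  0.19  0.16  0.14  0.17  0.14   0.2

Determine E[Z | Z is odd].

P(Z is odd) = 0.19 + 0.17 + 0.14 = 0.5.
E[Z | Z is odd] = [(-1)·0.19 + 5·0.17 + 7·0.14] / 0.5
 = 1.64 / 0.5
 = 82/25

3.28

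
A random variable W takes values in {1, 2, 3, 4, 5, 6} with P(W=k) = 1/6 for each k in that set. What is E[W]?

E[W] = Σ w·P(W=w)
 = 1·1/6 + 2·1/6 + 3·1/6 + 4·1/6 + 5·1/6 + 6·1/6
 = 1/6 + 1/3 + 1/2 + 2/3 + 5/6 + 1
 = 7/2

3.5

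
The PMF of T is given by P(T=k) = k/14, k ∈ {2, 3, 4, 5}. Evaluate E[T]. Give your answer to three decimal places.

3.857

E[T] = Σ t·P(T=t)
 = 2·1/7 + 3·3/14 + 4·2/7 + 5·5/14
 = 2/7 + 9/14 + 8/7 + 25/14
 = 27/7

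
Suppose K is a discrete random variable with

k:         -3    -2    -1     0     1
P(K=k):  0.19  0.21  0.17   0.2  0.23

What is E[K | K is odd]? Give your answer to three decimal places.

-0.864

P(K is odd) = 0.19 + 0.17 + 0.23 = 0.59.
E[K | K is odd] = [(-3)·0.19 + (-1)·0.17 + 1·0.23] / 0.59
 = -0.51 / 0.59
 = -51/59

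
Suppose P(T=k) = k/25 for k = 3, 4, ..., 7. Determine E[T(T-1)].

E[T(T-1)] = Σ t(t-1)·P(T=t)
 = 6·3/25 + 12·4/25 + 20·1/5 + 30·6/25 + 42·7/25
 = 18/25 + 48/25 + 4 + 36/5 + 294/25
 = 128/5

25.6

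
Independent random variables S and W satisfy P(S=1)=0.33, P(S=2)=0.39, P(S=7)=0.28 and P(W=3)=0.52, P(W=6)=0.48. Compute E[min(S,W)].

2.3532

E[min(S,W)] = Σ_s Σ_w min(s,w) · P(S=s)P(W=w)
 = 1·0.1716 + 1·0.1584 + 2·0.2028 + 2·0.1872 + 3·0.1456 + 6·0.1344
 = 0.1716 + 0.1584 + 0.4056 + 0.3744 + 0.4368 + 0.8064
 = 2.3532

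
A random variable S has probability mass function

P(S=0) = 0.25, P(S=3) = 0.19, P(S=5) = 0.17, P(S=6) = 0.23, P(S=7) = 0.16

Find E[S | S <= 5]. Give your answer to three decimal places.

2.328

P(S <= 5) = 0.25 + 0.19 + 0.17 = 0.61.
E[S | S <= 5] = [0·0.25 + 3·0.19 + 5·0.17] / 0.61
 = 1.42 / 0.61
 = 142/61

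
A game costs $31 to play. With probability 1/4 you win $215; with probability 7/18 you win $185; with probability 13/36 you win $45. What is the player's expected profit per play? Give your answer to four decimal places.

E[payout] = 215·1/4 + 185·7/18 + 45·13/36
 = 215/4 + 1295/18 + 65/4
 = 2555/18
Net = 2555/18 - 31 = 1997/18

110.9444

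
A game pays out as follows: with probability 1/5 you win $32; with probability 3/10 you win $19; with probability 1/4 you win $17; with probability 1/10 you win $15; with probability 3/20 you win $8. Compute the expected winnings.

E[payout] = 32·1/5 + 19·3/10 + 17·1/4 + 15·1/10 + 8·3/20
 = 32/5 + 57/10 + 17/4 + 3/2 + 6/5
 = 381/20

19.05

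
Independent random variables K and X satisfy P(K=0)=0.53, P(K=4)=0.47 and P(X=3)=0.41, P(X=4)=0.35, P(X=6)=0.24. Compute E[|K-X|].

E[|K-X|] = Σ_k Σ_x |k-x| · P(K=k)P(X=x)
 = 3·0.2173 + 4·0.1855 + 6·0.1272 + 1·0.1927 + 0·0.1645 + 2·0.1128
 = 0.6519 + 0.742 + 0.7632 + 0.1927 + 0 + 0.2256
 = 2.5754

2.5754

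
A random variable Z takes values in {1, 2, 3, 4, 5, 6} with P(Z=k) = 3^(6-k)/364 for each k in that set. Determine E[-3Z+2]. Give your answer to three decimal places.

E[-3Z+2] = Σ (-3z+2)·P(Z=z)
 = (-1)·243/364 + (-4)·81/364 + (-7)·27/364 + (-10)·9/364 + (-13)·3/364 + (-16)·1/364
 = (-243/364) + (-81/91) + (-27/52) + (-45/182) + (-3/28) + (-4/91)
 = -901/364

-2.475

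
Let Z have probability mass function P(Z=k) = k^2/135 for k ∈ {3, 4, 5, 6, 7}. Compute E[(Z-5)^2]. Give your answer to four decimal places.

2.1037

E[(Z-5)^2] = Σ (z-5)^2·P(Z=z)
 = 4·1/15 + 1·16/135 + 0·5/27 + 1·4/15 + 4·49/135
 = 4/15 + 16/135 + 0 + 4/15 + 196/135
 = 284/135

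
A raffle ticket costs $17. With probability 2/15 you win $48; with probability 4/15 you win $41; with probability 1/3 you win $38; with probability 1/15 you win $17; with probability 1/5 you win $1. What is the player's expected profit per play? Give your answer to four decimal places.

14.3333

E[payout] = 48·2/15 + 41·4/15 + 38·1/3 + 17·1/15 + 1·1/5
 = 32/5 + 164/15 + 38/3 + 17/15 + 1/5
 = 94/3
Net = 94/3 - 17 = 43/3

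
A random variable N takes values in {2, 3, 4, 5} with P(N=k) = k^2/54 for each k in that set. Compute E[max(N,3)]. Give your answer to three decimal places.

4.222

E[max(N,3)] = Σ max(n,3)·P(N=n)
 = 3·2/27 + 3·1/6 + 4·8/27 + 5·25/54
 = 2/9 + 1/2 + 32/27 + 125/54
 = 38/9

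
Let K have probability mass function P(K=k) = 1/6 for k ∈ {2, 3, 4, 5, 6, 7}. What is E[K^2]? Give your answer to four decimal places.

E[K^2] = Σ k^2·P(K=k)
 = 4·1/6 + 9·1/6 + 16·1/6 + 25·1/6 + 36·1/6 + 49·1/6
 = 2/3 + 3/2 + 8/3 + 25/6 + 6 + 49/6
 = 139/6

23.1667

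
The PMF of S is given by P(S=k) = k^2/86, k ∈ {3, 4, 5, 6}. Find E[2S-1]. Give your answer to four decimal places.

E[2S-1] = Σ (2s-1)·P(S=s)
 = 5·9/86 + 7·8/43 + 9·25/86 + 11·18/43
 = 45/86 + 56/43 + 225/86 + 198/43
 = 389/43

9.0465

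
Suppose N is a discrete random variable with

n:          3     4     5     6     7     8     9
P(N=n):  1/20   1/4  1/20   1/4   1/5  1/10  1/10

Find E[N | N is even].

5.5

P(N is even) = 1/4 + 1/4 + 1/10 = 3/5.
E[N | N is even] = [4·1/4 + 6·1/4 + 8·1/10] / (3/5)
 = 33/10 / (3/5)
 = 11/2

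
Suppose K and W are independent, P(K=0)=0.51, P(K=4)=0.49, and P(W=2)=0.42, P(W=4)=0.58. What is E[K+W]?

E[K+W] = Σ_k Σ_w (k+w) · P(K=k)P(W=w)
 = 2·0.2142 + 4·0.2958 + 6·0.2058 + 8·0.2842
 = 0.4284 + 1.1832 + 1.2348 + 2.2736
 = 5.12

5.12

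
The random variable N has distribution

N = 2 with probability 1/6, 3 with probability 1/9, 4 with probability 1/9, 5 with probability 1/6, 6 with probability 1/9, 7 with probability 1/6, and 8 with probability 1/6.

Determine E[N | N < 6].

3.5

P(N < 6) = 1/6 + 1/9 + 1/9 + 1/6 = 5/9.
E[N | N < 6] = [2·1/6 + 3·1/9 + 4·1/9 + 5·1/6] / (5/9)
 = 35/18 / (5/9)
 = 7/2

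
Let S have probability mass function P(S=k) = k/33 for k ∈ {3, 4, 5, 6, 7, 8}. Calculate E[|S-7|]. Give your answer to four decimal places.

E[|S-7|] = Σ |s-7|·P(S=s)
 = 4·1/11 + 3·4/33 + 2·5/33 + 1·2/11 + 0·7/33 + 1·8/33
 = 4/11 + 4/11 + 10/33 + 2/11 + 0 + 8/33
 = 16/11

1.4545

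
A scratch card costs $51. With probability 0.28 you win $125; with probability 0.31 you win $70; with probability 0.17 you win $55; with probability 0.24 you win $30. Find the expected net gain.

22.25

E[payout] = 125·0.28 + 70·0.31 + 55·0.17 + 30·0.24
 = 35 + 21.7 + 9.35 + 7.2
 = 73.25
Net = 73.25 - 51 = 22.25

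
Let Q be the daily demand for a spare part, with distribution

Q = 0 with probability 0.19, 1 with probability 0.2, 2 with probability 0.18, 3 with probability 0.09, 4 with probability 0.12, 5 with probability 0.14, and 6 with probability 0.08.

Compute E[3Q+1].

E[3Q+1] = Σ (3q+1)·P(Q=q)
 = 1·0.19 + 4·0.2 + 7·0.18 + 10·0.09 + 13·0.12 + 16·0.14 + 19·0.08
 = 0.19 + 0.8 + 1.26 + 0.9 + 1.56 + 2.24 + 1.52
 = 8.47

8.47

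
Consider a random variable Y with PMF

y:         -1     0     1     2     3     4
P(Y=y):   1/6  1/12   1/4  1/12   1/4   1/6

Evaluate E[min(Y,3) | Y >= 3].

3

P(Y >= 3) = 1/4 + 1/6 = 5/12.
E[min(Y,3) | Y >= 3] = [3·1/4 + 3·1/6] / (5/12)
 = 5/4 / (5/12)
 = 3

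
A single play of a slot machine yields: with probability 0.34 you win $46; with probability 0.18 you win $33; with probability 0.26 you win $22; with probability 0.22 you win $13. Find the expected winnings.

30.16

E[payout] = 46·0.34 + 33·0.18 + 22·0.26 + 13·0.22
 = 15.64 + 5.94 + 5.72 + 2.86
 = 30.16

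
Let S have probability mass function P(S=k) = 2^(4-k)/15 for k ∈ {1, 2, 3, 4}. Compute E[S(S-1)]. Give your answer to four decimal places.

E[S(S-1)] = Σ s(s-1)·P(S=s)
 = 0·8/15 + 2·4/15 + 6·2/15 + 12·1/15
 = 0 + 8/15 + 4/5 + 4/5
 = 32/15

2.1333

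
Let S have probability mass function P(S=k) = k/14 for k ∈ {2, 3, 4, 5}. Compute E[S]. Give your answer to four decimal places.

3.8571

E[S] = Σ s·P(S=s)
 = 2·1/7 + 3·3/14 + 4·2/7 + 5·5/14
 = 2/7 + 9/14 + 8/7 + 25/14
 = 27/7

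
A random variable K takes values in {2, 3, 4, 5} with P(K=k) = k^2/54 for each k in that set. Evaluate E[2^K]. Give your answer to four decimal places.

E[2^K] = Σ 2^k·P(K=k)
 = 4·2/27 + 8·1/6 + 16·8/27 + 32·25/54
 = 8/27 + 4/3 + 128/27 + 400/27
 = 572/27

21.1852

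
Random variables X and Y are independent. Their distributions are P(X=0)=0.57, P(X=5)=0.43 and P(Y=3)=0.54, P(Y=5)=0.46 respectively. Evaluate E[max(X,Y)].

4.3844

E[max(X,Y)] = Σ_x Σ_y max(x,y) · P(X=x)P(Y=y)
 = 3·0.3078 + 5·0.2622 + 5·0.2322 + 5·0.1978
 = 0.9234 + 1.311 + 1.161 + 0.989
 = 4.3844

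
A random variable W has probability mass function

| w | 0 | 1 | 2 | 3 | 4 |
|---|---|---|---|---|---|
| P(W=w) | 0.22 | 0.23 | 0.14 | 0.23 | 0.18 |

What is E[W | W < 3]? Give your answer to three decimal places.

0.864

P(W < 3) = 0.22 + 0.23 + 0.14 = 0.59.
E[W | W < 3] = [0·0.22 + 1·0.23 + 2·0.14] / 0.59
 = 0.51 / 0.59
 = 51/59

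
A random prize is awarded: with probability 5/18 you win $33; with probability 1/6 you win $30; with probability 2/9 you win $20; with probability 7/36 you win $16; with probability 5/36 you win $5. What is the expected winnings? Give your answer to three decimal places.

E[payout] = 33·5/18 + 30·1/6 + 20·2/9 + 16·7/36 + 5·5/36
 = 55/6 + 5 + 40/9 + 28/9 + 25/36
 = 269/12

22.417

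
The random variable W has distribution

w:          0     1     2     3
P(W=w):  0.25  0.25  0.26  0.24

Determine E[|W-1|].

0.99

E[|W-1|] = Σ |w-1|·P(W=w)
 = 1·0.25 + 0·0.25 + 1·0.26 + 2·0.24
 = 0.25 + 0 + 0.26 + 0.48
 = 0.99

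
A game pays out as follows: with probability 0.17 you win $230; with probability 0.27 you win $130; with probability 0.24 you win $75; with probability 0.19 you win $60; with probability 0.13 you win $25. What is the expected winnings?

106.85

E[payout] = 230·0.17 + 130·0.27 + 75·0.24 + 60·0.19 + 25·0.13
 = 39.1 + 35.1 + 18 + 11.4 + 3.25
 = 106.85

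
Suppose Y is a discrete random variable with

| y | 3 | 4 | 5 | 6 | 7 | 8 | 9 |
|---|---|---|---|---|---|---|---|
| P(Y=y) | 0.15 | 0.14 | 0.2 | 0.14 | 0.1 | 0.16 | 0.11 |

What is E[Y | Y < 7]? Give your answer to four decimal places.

4.5238

P(Y < 7) = 0.15 + 0.14 + 0.2 + 0.14 = 0.63.
E[Y | Y < 7] = [3·0.15 + 4·0.14 + 5·0.2 + 6·0.14] / 0.63
 = 2.85 / 0.63
 = 95/21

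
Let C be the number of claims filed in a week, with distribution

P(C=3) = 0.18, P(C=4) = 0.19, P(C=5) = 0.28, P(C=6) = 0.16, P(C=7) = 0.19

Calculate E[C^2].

26.73

E[C^2] = Σ c^2·P(C=c)
 = 9·0.18 + 16·0.19 + 25·0.28 + 36·0.16 + 49·0.19
 = 1.62 + 3.04 + 7 + 5.76 + 9.31
 = 26.73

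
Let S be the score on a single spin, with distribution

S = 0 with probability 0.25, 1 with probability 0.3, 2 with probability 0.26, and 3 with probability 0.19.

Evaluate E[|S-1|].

0.89

E[|S-1|] = Σ |s-1|·P(S=s)
 = 1·0.25 + 0·0.3 + 1·0.26 + 2·0.19
 = 0.25 + 0 + 0.26 + 0.38
 = 0.89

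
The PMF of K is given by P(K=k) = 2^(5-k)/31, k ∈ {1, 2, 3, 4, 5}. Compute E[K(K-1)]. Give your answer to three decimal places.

2.710

E[K(K-1)] = Σ k(k-1)·P(K=k)
 = 0·16/31 + 2·8/31 + 6·4/31 + 12·2/31 + 20·1/31
 = 0 + 16/31 + 24/31 + 24/31 + 20/31
 = 84/31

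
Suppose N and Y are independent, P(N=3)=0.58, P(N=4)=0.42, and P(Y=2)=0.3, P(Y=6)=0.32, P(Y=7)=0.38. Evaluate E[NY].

17.7156

E[NY] = Σ_n Σ_y ny · P(N=n)P(Y=y)
 = 6·0.174 + 18·0.1856 + 21·0.2204 + 8·0.126 + 24·0.1344 + 28·0.1596
 = 1.044 + 3.3408 + 4.6284 + 1.008 + 3.2256 + 4.4688
 = 17.7156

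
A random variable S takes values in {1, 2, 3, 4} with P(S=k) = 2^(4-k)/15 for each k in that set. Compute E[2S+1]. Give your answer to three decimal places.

4.467

E[2S+1] = Σ (2s+1)·P(S=s)
 = 3·8/15 + 5·4/15 + 7·2/15 + 9·1/15
 = 8/5 + 4/3 + 14/15 + 3/5
 = 67/15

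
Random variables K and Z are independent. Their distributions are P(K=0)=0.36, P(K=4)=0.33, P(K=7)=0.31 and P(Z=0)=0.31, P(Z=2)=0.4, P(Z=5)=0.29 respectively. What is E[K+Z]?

5.74

E[K+Z] = Σ_k Σ_z (k+z) · P(K=k)P(Z=z)
 = 0·0.1116 + 2·0.144 + 5·0.1044 + 4·0.1023 + 6·0.132 + 9·0.0957 + 7·0.0961 + 9·0.124 + 12·0.0899
 = 0 + 0.288 + 0.522 + 0.4092 + 0.792 + 0.8613 + 0.6727 + 1.116 + 1.0788
 = 5.74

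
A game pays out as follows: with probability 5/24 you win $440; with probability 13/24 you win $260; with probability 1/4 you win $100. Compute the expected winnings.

E[payout] = 440·5/24 + 260·13/24 + 100·1/4
 = 275/3 + 845/6 + 25
 = 515/2

257.5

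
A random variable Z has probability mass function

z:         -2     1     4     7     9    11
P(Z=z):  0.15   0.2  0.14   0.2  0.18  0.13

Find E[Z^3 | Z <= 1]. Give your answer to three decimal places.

-2.857

P(Z <= 1) = 0.15 + 0.2 = 0.35.
E[Z^3 | Z <= 1] = [(-8)·0.15 + 1·0.2] / 0.35
 = -1 / 0.35
 = -20/7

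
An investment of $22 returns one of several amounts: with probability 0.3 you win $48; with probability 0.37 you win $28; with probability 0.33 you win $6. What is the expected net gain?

4.74

E[payout] = 48·0.3 + 28·0.37 + 6·0.33
 = 14.4 + 10.36 + 1.98
 = 26.74
Net = 26.74 - 22 = 4.74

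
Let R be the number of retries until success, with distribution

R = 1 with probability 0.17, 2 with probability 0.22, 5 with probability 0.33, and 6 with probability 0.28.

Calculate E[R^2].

19.38

E[R^2] = Σ r^2·P(R=r)
 = 1·0.17 + 4·0.22 + 25·0.33 + 36·0.28
 = 0.17 + 0.88 + 8.25 + 10.08
 = 19.38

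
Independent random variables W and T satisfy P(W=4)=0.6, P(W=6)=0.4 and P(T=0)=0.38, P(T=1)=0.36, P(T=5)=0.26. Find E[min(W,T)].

E[min(W,T)] = Σ_w Σ_t min(w,t) · P(W=w)P(T=t)
 = 0·0.228 + 1·0.216 + 4·0.156 + 0·0.152 + 1·0.144 + 5·0.104
 = 0 + 0.216 + 0.624 + 0 + 0.144 + 0.52
 = 1.504

1.504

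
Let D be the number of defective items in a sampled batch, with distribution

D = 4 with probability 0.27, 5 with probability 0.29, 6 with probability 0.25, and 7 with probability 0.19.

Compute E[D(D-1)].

E[D(D-1)] = Σ d(d-1)·P(D=d)
 = 12·0.27 + 20·0.29 + 30·0.25 + 42·0.19
 = 3.24 + 5.8 + 7.5 + 7.98
 = 24.52

24.52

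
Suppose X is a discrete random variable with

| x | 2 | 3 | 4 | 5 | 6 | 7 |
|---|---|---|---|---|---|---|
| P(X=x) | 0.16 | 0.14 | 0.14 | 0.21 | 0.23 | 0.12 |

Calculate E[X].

4.57

E[X] = Σ x·P(X=x)
 = 2·0.16 + 3·0.14 + 4·0.14 + 5·0.21 + 6·0.23 + 7·0.12
 = 0.32 + 0.42 + 0.56 + 1.05 + 1.38 + 0.84
 = 4.57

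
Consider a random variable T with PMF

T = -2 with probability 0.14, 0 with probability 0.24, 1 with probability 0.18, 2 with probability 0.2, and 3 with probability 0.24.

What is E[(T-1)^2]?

E[(T-1)^2] = Σ (t-1)^2·P(T=t)
 = 9·0.14 + 1·0.24 + 0·0.18 + 1·0.2 + 4·0.24
 = 1.26 + 0.24 + 0 + 0.2 + 0.96
 = 2.66

2.66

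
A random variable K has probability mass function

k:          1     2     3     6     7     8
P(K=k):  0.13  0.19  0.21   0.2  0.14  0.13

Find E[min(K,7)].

E[min(K,7)] = Σ min(k,7)·P(K=k)
 = 1·0.13 + 2·0.19 + 3·0.21 + 6·0.2 + 7·0.14 + 7·0.13
 = 0.13 + 0.38 + 0.63 + 1.2 + 0.98 + 0.91
 = 4.23

4.23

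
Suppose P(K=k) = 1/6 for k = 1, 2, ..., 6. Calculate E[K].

3.5

E[K] = Σ k·P(K=k)
 = 1·1/6 + 2·1/6 + 3·1/6 + 4·1/6 + 5·1/6 + 6·1/6
 = 1/6 + 1/3 + 1/2 + 2/3 + 5/6 + 1
 = 7/2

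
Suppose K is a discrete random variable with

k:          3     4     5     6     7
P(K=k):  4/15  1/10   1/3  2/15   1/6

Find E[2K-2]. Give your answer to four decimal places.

E[2K-2] = Σ (2k-2)·P(K=k)
 = 4·4/15 + 6·1/10 + 8·1/3 + 10·2/15 + 12·1/6
 = 16/15 + 3/5 + 8/3 + 4/3 + 2
 = 23/3

7.6667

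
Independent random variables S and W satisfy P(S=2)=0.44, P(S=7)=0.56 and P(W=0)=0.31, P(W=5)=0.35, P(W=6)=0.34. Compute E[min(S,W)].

2.7296

E[min(S,W)] = Σ_s Σ_w min(s,w) · P(S=s)P(W=w)
 = 0·0.1364 + 2·0.154 + 2·0.1496 + 0·0.1736 + 5·0.196 + 6·0.1904
 = 0 + 0.308 + 0.2992 + 0 + 0.98 + 1.1424
 = 2.7296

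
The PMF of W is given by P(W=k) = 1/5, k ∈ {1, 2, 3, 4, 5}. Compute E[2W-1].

E[2W-1] = Σ (2w-1)·P(W=w)
 = 1·1/5 + 3·1/5 + 5·1/5 + 7·1/5 + 9·1/5
 = 1/5 + 3/5 + 1 + 7/5 + 9/5
 = 5

5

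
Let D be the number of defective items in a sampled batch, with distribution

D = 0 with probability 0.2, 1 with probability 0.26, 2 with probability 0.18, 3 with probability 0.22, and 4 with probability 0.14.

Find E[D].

1.84

E[D] = Σ d·P(D=d)
 = 0·0.2 + 1·0.26 + 2·0.18 + 3·0.22 + 4·0.14
 = 0 + 0.26 + 0.36 + 0.66 + 0.56
 = 1.84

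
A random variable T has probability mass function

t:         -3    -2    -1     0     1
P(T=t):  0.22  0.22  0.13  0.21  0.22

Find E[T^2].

E[T^2] = Σ t^2·P(T=t)
 = 9·0.22 + 4·0.22 + 1·0.13 + 0·0.21 + 1·0.22
 = 1.98 + 0.88 + 0.13 + 0 + 0.22
 = 3.21

3.21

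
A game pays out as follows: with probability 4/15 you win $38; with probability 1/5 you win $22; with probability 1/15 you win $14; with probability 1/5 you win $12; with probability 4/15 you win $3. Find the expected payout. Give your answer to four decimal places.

E[payout] = 38·4/15 + 22·1/5 + 14·1/15 + 12·1/5 + 3·4/15
 = 152/15 + 22/5 + 14/15 + 12/5 + 4/5
 = 56/3

18.6667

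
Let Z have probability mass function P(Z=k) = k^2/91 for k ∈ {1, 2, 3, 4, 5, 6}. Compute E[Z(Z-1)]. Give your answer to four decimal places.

E[Z(Z-1)] = Σ z(z-1)·P(Z=z)
 = 0·1/91 + 2·4/91 + 6·9/91 + 12·16/91 + 20·25/91 + 30·36/91
 = 0 + 8/91 + 54/91 + 192/91 + 500/91 + 1080/91
 = 262/13

20.1538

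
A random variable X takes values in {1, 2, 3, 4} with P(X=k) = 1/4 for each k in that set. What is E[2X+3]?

8

E[2X+3] = Σ (2x+3)·P(X=x)
 = 5·1/4 + 7·1/4 + 9·1/4 + 11·1/4
 = 5/4 + 7/4 + 9/4 + 11/4
 = 8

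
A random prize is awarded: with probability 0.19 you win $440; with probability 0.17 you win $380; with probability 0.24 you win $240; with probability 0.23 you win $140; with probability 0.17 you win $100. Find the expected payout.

255

E[payout] = 440·0.19 + 380·0.17 + 240·0.24 + 140·0.23 + 100·0.17
 = 83.6 + 64.6 + 57.6 + 32.2 + 17
 = 255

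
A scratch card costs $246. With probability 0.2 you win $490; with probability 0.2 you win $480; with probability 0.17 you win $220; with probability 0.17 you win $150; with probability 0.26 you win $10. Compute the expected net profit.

E[payout] = 490·0.2 + 480·0.2 + 220·0.17 + 150·0.17 + 10·0.26
 = 98 + 96 + 37.4 + 25.5 + 2.6
 = 259.5
Net = 259.5 - 246 = 13.5

13.5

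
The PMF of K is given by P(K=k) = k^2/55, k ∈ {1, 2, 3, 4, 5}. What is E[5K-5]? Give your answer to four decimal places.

15.4545

E[5K-5] = Σ (5k-5)·P(K=k)
 = 0·1/55 + 5·4/55 + 10·9/55 + 15·16/55 + 20·5/11
 = 0 + 4/11 + 18/11 + 48/11 + 100/11
 = 170/11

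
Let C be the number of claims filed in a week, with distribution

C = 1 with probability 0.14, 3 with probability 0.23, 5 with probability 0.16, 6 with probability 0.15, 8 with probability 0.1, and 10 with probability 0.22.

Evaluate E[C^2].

40.01

E[C^2] = Σ c^2·P(C=c)
 = 1·0.14 + 9·0.23 + 25·0.16 + 36·0.15 + 64·0.1 + 100·0.22
 = 0.14 + 2.07 + 4 + 5.4 + 6.4 + 22
 = 40.01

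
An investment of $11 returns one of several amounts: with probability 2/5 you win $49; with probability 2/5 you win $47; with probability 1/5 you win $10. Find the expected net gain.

29.4

E[payout] = 49·2/5 + 47·2/5 + 10·1/5
 = 98/5 + 94/5 + 2
 = 202/5
Net = 202/5 - 11 = 147/5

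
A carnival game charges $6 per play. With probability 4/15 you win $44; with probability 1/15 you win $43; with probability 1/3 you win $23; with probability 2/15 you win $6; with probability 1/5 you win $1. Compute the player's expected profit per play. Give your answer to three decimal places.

17.267

E[payout] = 44·4/15 + 43·1/15 + 23·1/3 + 6·2/15 + 1·1/5
 = 176/15 + 43/15 + 23/3 + 4/5 + 1/5
 = 349/15
Net = 349/15 - 6 = 259/15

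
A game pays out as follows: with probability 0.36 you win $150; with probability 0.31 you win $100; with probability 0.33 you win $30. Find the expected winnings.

E[payout] = 150·0.36 + 100·0.31 + 30·0.33
 = 54 + 31 + 9.9
 = 94.9

94.9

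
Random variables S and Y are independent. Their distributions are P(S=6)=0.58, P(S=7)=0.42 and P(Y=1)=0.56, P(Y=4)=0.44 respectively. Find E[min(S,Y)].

2.32

E[min(S,Y)] = Σ_s Σ_y min(s,y) · P(S=s)P(Y=y)
 = 1·0.3248 + 4·0.2552 + 1·0.2352 + 4·0.1848
 = 0.3248 + 1.0208 + 0.2352 + 0.7392
 = 2.32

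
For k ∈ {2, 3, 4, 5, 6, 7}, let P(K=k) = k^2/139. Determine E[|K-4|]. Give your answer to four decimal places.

E[|K-4|] = Σ |k-4|·P(K=k)
 = 2·4/139 + 1·9/139 + 0·16/139 + 1·25/139 + 2·36/139 + 3·49/139
 = 8/139 + 9/139 + 0 + 25/139 + 72/139 + 147/139
 = 261/139

1.8777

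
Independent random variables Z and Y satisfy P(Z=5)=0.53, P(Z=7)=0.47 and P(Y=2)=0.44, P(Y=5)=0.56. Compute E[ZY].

E[ZY] = Σ_z Σ_y zy · P(Z=z)P(Y=y)
 = 10·0.2332 + 25·0.2968 + 14·0.2068 + 35·0.2632
 = 2.332 + 7.42 + 2.8952 + 9.212
 = 21.8592

21.8592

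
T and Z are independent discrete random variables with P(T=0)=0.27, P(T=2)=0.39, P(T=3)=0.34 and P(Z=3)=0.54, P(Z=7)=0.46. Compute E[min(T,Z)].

E[min(T,Z)] = Σ_t Σ_z min(t,z) · P(T=t)P(Z=z)
 = 0·0.1458 + 0·0.1242 + 2·0.2106 + 2·0.1794 + 3·0.1836 + 3·0.1564
 = 0 + 0 + 0.4212 + 0.3588 + 0.5508 + 0.4692
 = 1.8

1.8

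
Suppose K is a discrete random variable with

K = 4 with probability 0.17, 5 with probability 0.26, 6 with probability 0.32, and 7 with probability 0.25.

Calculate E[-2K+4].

E[-2K+4] = Σ (-2k+4)·P(K=k)
 = (-4)·0.17 + (-6)·0.26 + (-8)·0.32 + (-10)·0.25
 = (-0.68) + (-1.56) + (-2.56) + (-2.5)
 = -7.3

-7.3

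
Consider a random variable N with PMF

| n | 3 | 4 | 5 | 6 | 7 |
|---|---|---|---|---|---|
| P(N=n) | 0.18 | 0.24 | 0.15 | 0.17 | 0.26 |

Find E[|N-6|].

1.43

E[|N-6|] = Σ |n-6|·P(N=n)
 = 3·0.18 + 2·0.24 + 1·0.15 + 0·0.17 + 1·0.26
 = 0.54 + 0.48 + 0.15 + 0 + 0.26
 = 1.43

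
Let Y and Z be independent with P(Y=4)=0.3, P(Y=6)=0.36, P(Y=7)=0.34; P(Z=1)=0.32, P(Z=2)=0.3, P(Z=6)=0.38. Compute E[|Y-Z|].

E[|Y-Z|] = Σ_y Σ_z |y-z| · P(Y=y)P(Z=z)
 = 3·0.096 + 2·0.09 + 2·0.114 + 5·0.1152 + 4·0.108 + 0·0.1368 + 6·0.1088 + 5·0.102 + 1·0.1292
 = 0.288 + 0.18 + 0.228 + 0.576 + 0.432 + 0 + 0.6528 + 0.51 + 0.1292
 = 2.996

2.996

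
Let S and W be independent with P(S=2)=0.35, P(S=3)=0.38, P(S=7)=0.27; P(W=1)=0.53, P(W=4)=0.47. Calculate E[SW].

E[SW] = Σ_s Σ_w sw · P(S=s)P(W=w)
 = 2·0.1855 + 8·0.1645 + 3·0.2014 + 12·0.1786 + 7·0.1431 + 28·0.1269
 = 0.371 + 1.316 + 0.6042 + 2.1432 + 1.0017 + 3.5532
 = 8.9893

8.9893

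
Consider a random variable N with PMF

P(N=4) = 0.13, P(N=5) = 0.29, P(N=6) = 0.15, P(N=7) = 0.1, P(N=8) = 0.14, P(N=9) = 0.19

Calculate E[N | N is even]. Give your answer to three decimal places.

6.048

P(N is even) = 0.13 + 0.15 + 0.14 = 0.42.
E[N | N is even] = [4·0.13 + 6·0.15 + 8·0.14] / 0.42
 = 2.54 / 0.42
 = 127/21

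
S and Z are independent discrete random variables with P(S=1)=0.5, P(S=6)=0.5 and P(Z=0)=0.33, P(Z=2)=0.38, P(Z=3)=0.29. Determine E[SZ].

5.705

E[SZ] = Σ_s Σ_z sz · P(S=s)P(Z=z)
 = 0·0.165 + 2·0.19 + 3·0.145 + 0·0.165 + 12·0.19 + 18·0.145
 = 0 + 0.38 + 0.435 + 0 + 2.28 + 2.61
 = 5.705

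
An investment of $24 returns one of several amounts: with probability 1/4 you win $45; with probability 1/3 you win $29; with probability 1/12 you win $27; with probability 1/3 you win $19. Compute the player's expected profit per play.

E[payout] = 45·1/4 + 29·1/3 + 27·1/12 + 19·1/3
 = 45/4 + 29/3 + 9/4 + 19/3
 = 59/2
Net = 59/2 - 24 = 11/2

5.5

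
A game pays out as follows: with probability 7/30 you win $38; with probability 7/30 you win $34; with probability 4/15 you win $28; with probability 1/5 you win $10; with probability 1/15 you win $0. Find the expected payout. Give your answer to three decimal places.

26.267

E[payout] = 38·7/30 + 34·7/30 + 28·4/15 + 10·1/5 + 0·1/15
 = 133/15 + 119/15 + 112/15 + 2 + 0
 = 394/15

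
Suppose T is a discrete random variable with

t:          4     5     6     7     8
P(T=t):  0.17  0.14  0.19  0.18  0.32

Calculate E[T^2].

42.36

E[T^2] = Σ t^2·P(T=t)
 = 16·0.17 + 25·0.14 + 36·0.19 + 49·0.18 + 64·0.32
 = 2.72 + 3.5 + 6.84 + 8.82 + 20.48
 = 42.36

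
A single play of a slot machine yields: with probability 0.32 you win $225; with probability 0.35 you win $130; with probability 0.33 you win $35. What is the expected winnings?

E[payout] = 225·0.32 + 130·0.35 + 35·0.33
 = 72 + 45.5 + 11.55
 = 129.05

129.05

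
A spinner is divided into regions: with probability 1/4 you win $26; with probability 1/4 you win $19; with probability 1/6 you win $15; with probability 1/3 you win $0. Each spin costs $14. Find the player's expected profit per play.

E[payout] = 26·1/4 + 19·1/4 + 15·1/6 + 0·1/3
 = 13/2 + 19/4 + 5/2 + 0
 = 55/4
Net = 55/4 - 14 = -1/4

-0.25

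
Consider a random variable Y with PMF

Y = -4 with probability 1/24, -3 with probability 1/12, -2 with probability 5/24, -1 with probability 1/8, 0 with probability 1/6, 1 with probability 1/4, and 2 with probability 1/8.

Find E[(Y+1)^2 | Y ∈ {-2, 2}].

4

P(Y ∈ {-2, 2}) = 5/24 + 1/8 = 1/3.
E[(Y+1)^2 | Y ∈ {-2, 2}] = [1·5/24 + 9·1/8] / (1/3)
 = 4/3 / (1/3)
 = 4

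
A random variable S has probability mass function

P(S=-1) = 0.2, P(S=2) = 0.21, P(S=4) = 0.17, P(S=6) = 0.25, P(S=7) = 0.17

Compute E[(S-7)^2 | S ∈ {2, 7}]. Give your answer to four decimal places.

13.8158

P(S ∈ {2, 7}) = 0.21 + 0.17 = 0.38.
E[(S-7)^2 | S ∈ {2, 7}] = [25·0.21 + 0·0.17] / 0.38
 = 5.25 / 0.38
 = 525/38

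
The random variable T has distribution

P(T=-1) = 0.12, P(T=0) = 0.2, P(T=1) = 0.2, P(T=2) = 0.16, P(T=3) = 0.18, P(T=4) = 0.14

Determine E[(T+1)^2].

E[(T+1)^2] = Σ (t+1)^2·P(T=t)
 = 0·0.12 + 1·0.2 + 4·0.2 + 9·0.16 + 16·0.18 + 25·0.14
 = 0 + 0.2 + 0.8 + 1.44 + 2.88 + 3.5
 = 8.82

8.82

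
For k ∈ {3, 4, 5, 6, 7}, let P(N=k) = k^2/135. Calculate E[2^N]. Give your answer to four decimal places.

71.8815

E[2^N] = Σ 2^n·P(N=n)
 = 8·1/15 + 16·16/135 + 32·5/27 + 64·4/15 + 128·49/135
 = 8/15 + 256/135 + 160/27 + 256/15 + 6272/135
 = 9704/135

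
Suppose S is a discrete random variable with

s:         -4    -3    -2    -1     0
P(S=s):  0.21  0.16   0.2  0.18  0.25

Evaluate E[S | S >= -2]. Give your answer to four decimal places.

P(S >= -2) = 0.2 + 0.18 + 0.25 = 0.63.
E[S | S >= -2] = [(-2)·0.2 + (-1)·0.18 + 0·0.25] / 0.63
 = -0.58 / 0.63
 = -58/63

-0.9206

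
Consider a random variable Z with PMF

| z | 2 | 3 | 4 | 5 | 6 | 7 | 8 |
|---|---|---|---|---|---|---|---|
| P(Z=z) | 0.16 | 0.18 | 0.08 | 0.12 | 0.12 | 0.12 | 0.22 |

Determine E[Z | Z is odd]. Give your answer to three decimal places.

4.714

P(Z is odd) = 0.18 + 0.12 + 0.12 = 0.42.
E[Z | Z is odd] = [3·0.18 + 5·0.12 + 7·0.12] / 0.42
 = 1.98 / 0.42
 = 33/7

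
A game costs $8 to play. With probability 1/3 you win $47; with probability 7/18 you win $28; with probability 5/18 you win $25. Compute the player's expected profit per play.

25.5

E[payout] = 47·1/3 + 28·7/18 + 25·5/18
 = 47/3 + 98/9 + 125/18
 = 67/2
Net = 67/2 - 8 = 51/2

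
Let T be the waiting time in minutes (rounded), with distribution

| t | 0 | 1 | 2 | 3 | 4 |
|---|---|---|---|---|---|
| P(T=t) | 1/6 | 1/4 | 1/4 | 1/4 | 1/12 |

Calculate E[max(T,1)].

2

E[max(T,1)] = Σ max(t,1)·P(T=t)
 = 1·1/6 + 1·1/4 + 2·1/4 + 3·1/4 + 4·1/12
 = 1/6 + 1/4 + 1/2 + 3/4 + 1/3
 = 2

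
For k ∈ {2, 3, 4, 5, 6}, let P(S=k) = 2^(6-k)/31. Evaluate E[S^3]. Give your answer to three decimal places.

34.387

E[S^3] = Σ s^3·P(S=s)
 = 8·16/31 + 27·8/31 + 64·4/31 + 125·2/31 + 216·1/31
 = 128/31 + 216/31 + 256/31 + 250/31 + 216/31
 = 1066/31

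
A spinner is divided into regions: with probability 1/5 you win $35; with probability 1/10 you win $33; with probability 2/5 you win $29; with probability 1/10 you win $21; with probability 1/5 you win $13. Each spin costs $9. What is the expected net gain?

E[payout] = 35·1/5 + 33·1/10 + 29·2/5 + 21·1/10 + 13·1/5
 = 7 + 33/10 + 58/5 + 21/10 + 13/5
 = 133/5
Net = 133/5 - 9 = 88/5

17.6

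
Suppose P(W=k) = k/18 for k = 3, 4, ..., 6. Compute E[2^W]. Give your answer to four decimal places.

35.1111

E[2^W] = Σ 2^w·P(W=w)
 = 8·1/6 + 16·2/9 + 32·5/18 + 64·1/3
 = 4/3 + 32/9 + 80/9 + 64/3
 = 316/9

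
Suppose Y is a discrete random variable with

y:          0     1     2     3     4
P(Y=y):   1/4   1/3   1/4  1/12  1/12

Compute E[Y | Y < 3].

P(Y < 3) = 1/4 + 1/3 + 1/4 = 5/6.
E[Y | Y < 3] = [0·1/4 + 1·1/3 + 2·1/4] / (5/6)
 = 5/6 / (5/6)
 = 1

1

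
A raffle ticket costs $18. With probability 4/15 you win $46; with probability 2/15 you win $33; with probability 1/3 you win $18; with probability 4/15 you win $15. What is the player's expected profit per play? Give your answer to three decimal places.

E[payout] = 46·4/15 + 33·2/15 + 18·1/3 + 15·4/15
 = 184/15 + 22/5 + 6 + 4
 = 80/3
Net = 80/3 - 18 = 26/3

8.667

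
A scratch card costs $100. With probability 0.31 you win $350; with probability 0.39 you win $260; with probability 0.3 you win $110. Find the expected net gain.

E[payout] = 350·0.31 + 260·0.39 + 110·0.3
 = 108.5 + 101.4 + 33
 = 242.9
Net = 242.9 - 100 = 142.9

142.9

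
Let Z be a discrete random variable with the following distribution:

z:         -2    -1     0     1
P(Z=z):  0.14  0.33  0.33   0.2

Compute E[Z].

E[Z] = Σ z·P(Z=z)
 = (-2)·0.14 + (-1)·0.33 + 0·0.33 + 1·0.2
 = (-0.28) + (-0.33) + 0 + 0.2
 = -0.41

-0.41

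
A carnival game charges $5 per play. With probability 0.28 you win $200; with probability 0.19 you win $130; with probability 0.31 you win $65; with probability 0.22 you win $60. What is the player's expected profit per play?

109.05

E[payout] = 200·0.28 + 130·0.19 + 65·0.31 + 60·0.22
 = 56 + 24.7 + 20.15 + 13.2
 = 114.05
Net = 114.05 - 5 = 109.05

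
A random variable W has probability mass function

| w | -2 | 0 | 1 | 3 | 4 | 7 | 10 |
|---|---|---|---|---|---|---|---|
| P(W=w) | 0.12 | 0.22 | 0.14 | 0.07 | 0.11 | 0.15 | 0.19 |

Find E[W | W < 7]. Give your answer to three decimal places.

0.833

P(W < 7) = 0.12 + 0.22 + 0.14 + 0.07 + 0.11 = 0.66.
E[W | W < 7] = [(-2)·0.12 + 0·0.22 + 1·0.14 + 3·0.07 + 4·0.11] / 0.66
 = 0.55 / 0.66
 = 5/6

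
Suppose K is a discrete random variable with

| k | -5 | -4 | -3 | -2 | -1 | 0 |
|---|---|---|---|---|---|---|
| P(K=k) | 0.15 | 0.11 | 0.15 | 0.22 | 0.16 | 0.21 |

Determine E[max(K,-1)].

E[max(K,-1)] = Σ max(k,-1)·P(K=k)
 = (-1)·0.15 + (-1)·0.11 + (-1)·0.15 + (-1)·0.22 + (-1)·0.16 + 0·0.21
 = (-0.15) + (-0.11) + (-0.15) + (-0.22) + (-0.16) + 0
 = -0.79

-0.79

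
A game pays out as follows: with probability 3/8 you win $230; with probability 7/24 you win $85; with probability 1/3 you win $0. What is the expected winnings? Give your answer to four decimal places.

E[payout] = 230·3/8 + 85·7/24 + 0·1/3
 = 345/4 + 595/24 + 0
 = 2665/24

111.0417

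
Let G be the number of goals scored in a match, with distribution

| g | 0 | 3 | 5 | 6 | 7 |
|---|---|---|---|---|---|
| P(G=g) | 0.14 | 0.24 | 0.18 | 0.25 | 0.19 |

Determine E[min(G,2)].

E[min(G,2)] = Σ min(g,2)·P(G=g)
 = 0·0.14 + 2·0.24 + 2·0.18 + 2·0.25 + 2·0.19
 = 0 + 0.48 + 0.36 + 0.5 + 0.38
 = 1.72

1.72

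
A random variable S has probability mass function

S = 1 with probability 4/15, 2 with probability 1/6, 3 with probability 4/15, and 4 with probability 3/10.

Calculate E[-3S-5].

-12.8

E[-3S-5] = Σ (-3s-5)·P(S=s)
 = (-8)·4/15 + (-11)·1/6 + (-14)·4/15 + (-17)·3/10
 = (-32/15) + (-11/6) + (-56/15) + (-51/10)
 = -64/5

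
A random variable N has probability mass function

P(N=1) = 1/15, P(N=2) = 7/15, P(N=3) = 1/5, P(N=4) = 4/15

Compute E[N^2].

E[N^2] = Σ n^2·P(N=n)
 = 1·1/15 + 4·7/15 + 9·1/5 + 16·4/15
 = 1/15 + 28/15 + 9/5 + 64/15
 = 8

8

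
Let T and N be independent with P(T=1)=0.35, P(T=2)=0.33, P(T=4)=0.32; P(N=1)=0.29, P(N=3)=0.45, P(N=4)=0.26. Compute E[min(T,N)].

E[min(T,N)] = Σ_t Σ_n min(t,n) · P(T=t)P(N=n)
 = 1·0.1015 + 1·0.1575 + 1·0.091 + 1·0.0957 + 2·0.1485 + 2·0.0858 + 1·0.0928 + 3·0.144 + 4·0.0832
 = 0.1015 + 0.1575 + 0.091 + 0.0957 + 0.297 + 0.1716 + 0.0928 + 0.432 + 0.3328
 = 1.7719

1.7719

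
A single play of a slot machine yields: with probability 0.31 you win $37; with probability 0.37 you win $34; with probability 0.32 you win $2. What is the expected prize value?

E[payout] = 37·0.31 + 34·0.37 + 2·0.32
 = 11.47 + 12.58 + 0.64
 = 24.69

24.69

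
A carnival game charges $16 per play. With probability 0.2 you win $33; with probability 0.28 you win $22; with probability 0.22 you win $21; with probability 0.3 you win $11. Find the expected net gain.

E[payout] = 33·0.2 + 22·0.28 + 21·0.22 + 11·0.3
 = 6.6 + 6.16 + 4.62 + 3.3
 = 20.68
Net = 20.68 - 16 = 4.68

4.68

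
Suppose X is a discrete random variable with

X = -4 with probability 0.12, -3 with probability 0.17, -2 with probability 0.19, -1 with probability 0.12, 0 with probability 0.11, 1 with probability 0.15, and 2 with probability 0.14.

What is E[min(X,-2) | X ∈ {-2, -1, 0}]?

-2

P(X ∈ {-2, -1, 0}) = 0.19 + 0.12 + 0.11 = 0.42.
E[min(X,-2) | X ∈ {-2, -1, 0}] = [(-2)·0.19 + (-2)·0.12 + (-2)·0.11] / 0.42
 = -0.84 / 0.42
 = -2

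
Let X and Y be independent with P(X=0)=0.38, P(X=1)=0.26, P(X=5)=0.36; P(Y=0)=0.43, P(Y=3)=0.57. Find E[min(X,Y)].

0.7638

E[min(X,Y)] = Σ_x Σ_y min(x,y) · P(X=x)P(Y=y)
 = 0·0.1634 + 0·0.2166 + 0·0.1118 + 1·0.1482 + 0·0.1548 + 3·0.2052
 = 0 + 0 + 0 + 0.1482 + 0 + 0.6156
 = 0.7638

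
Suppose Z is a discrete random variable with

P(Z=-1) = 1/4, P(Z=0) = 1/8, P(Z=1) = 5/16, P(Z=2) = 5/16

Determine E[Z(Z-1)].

1.125

E[Z(Z-1)] = Σ z(z-1)·P(Z=z)
 = 2·1/4 + 0·1/8 + 0·5/16 + 2·5/16
 = 1/2 + 0 + 0 + 5/8
 = 9/8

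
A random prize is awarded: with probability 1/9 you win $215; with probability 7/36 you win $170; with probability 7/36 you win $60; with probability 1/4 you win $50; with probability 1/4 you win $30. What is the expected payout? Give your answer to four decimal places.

88.6111

E[payout] = 215·1/9 + 170·7/36 + 60·7/36 + 50·1/4 + 30·1/4
 = 215/9 + 595/18 + 35/3 + 25/2 + 15/2
 = 1595/18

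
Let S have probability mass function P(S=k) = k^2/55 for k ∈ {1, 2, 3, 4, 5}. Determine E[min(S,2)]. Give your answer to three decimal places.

E[min(S,2)] = Σ min(s,2)·P(S=s)
 = 1·1/55 + 2·4/55 + 2·9/55 + 2·16/55 + 2·5/11
 = 1/55 + 8/55 + 18/55 + 32/55 + 10/11
 = 109/55

1.982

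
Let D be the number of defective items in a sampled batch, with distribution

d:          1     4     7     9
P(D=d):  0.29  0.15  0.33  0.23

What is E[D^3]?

E[D^3] = Σ d^3·P(D=d)
 = 1·0.29 + 64·0.15 + 343·0.33 + 729·0.23
 = 0.29 + 9.6 + 113.19 + 167.67
 = 290.75

290.75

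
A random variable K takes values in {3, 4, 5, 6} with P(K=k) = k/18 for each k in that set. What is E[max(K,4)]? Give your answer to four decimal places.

E[max(K,4)] = Σ max(k,4)·P(K=k)
 = 4·1/6 + 4·2/9 + 5·5/18 + 6·1/3
 = 2/3 + 8/9 + 25/18 + 2
 = 89/18

4.9444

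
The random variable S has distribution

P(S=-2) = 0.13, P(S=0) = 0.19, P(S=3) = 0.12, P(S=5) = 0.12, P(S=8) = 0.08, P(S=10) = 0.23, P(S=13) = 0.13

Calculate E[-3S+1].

E[-3S+1] = Σ (-3s+1)·P(S=s)
 = 7·0.13 + 1·0.19 + (-8)·0.12 + (-14)·0.12 + (-23)·0.08 + (-29)·0.23 + (-38)·0.13
 = 0.91 + 0.19 + (-0.96) + (-1.68) + (-1.84) + (-6.67) + (-4.94)
 = -14.99

-14.99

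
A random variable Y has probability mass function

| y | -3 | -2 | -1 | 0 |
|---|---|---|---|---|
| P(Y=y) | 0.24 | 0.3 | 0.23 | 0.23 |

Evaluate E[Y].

-1.55

E[Y] = Σ y·P(Y=y)
 = (-3)·0.24 + (-2)·0.3 + (-1)·0.23 + 0·0.23
 = (-0.72) + (-0.6) + (-0.23) + 0
 = -1.55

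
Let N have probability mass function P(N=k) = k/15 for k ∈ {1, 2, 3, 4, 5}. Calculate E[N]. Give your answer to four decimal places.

3.6667

E[N] = Σ n·P(N=n)
 = 1·1/15 + 2·2/15 + 3·1/5 + 4·4/15 + 5·1/3
 = 1/15 + 4/15 + 3/5 + 16/15 + 5/3
 = 11/3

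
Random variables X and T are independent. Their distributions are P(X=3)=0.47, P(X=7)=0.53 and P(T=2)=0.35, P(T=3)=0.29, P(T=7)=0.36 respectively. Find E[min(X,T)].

3.4132

E[min(X,T)] = Σ_x Σ_t min(x,t) · P(X=x)P(T=t)
 = 2·0.1645 + 3·0.1363 + 3·0.1692 + 2·0.1855 + 3·0.1537 + 7·0.1908
 = 0.329 + 0.4089 + 0.5076 + 0.371 + 0.4611 + 1.3356
 = 3.4132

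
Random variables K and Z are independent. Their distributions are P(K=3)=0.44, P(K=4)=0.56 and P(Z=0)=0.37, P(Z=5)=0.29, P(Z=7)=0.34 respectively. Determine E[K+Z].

7.39

E[K+Z] = Σ_k Σ_z (k+z) · P(K=k)P(Z=z)
 = 3·0.1628 + 8·0.1276 + 10·0.1496 + 4·0.2072 + 9·0.1624 + 11·0.1904
 = 0.4884 + 1.0208 + 1.496 + 0.8288 + 1.4616 + 2.0944
 = 7.39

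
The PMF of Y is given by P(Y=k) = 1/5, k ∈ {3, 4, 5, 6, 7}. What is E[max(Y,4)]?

5.2

E[max(Y,4)] = Σ max(y,4)·P(Y=y)
 = 4·1/5 + 4·1/5 + 5·1/5 + 6·1/5 + 7·1/5
 = 4/5 + 4/5 + 1 + 6/5 + 7/5
 = 26/5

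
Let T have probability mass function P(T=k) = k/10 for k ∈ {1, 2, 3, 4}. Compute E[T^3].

35.4

E[T^3] = Σ t^3·P(T=t)
 = 1·1/10 + 8·1/5 + 27·3/10 + 64·2/5
 = 1/10 + 8/5 + 81/10 + 128/5
 = 177/5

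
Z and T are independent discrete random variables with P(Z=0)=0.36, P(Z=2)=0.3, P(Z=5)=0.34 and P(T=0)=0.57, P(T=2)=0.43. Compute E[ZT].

1.978

E[ZT] = Σ_z Σ_t zt · P(Z=z)P(T=t)
 = 0·0.2052 + 0·0.1548 + 0·0.171 + 4·0.129 + 0·0.1938 + 10·0.1462
 = 0 + 0 + 0 + 0.516 + 0 + 1.462
 = 1.978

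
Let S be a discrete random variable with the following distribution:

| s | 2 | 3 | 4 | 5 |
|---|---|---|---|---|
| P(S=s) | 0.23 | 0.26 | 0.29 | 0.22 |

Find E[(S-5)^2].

E[(S-5)^2] = Σ (s-5)^2·P(S=s)
 = 9·0.23 + 4·0.26 + 1·0.29 + 0·0.22
 = 2.07 + 1.04 + 0.29 + 0
 = 3.4

3.4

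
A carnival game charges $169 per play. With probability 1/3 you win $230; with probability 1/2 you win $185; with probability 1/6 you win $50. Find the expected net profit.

E[payout] = 230·1/3 + 185·1/2 + 50·1/6
 = 230/3 + 185/2 + 25/3
 = 355/2
Net = 355/2 - 169 = 17/2

8.5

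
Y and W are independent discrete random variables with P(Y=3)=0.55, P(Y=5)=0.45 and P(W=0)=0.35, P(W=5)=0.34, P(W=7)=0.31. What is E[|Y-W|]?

E[|Y-W|] = Σ_y Σ_w |y-w| · P(Y=y)P(W=w)
 = 3·0.1925 + 2·0.187 + 4·0.1705 + 5·0.1575 + 0·0.153 + 2·0.1395
 = 0.5775 + 0.374 + 0.682 + 0.7875 + 0 + 0.279
 = 2.7

2.7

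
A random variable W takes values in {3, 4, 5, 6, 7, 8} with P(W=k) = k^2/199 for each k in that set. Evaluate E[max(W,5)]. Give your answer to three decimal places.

E[max(W,5)] = Σ max(w,5)·P(W=w)
 = 5·9/199 + 5·16/199 + 5·25/199 + 6·36/199 + 7·49/199 + 8·64/199
 = 45/199 + 80/199 + 125/199 + 216/199 + 343/199 + 512/199
 = 1321/199

6.638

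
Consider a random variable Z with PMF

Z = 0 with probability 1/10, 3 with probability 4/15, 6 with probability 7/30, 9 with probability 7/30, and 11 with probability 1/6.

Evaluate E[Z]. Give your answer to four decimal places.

E[Z] = Σ z·P(Z=z)
 = 0·1/10 + 3·4/15 + 6·7/30 + 9·7/30 + 11·1/6
 = 0 + 4/5 + 7/5 + 21/10 + 11/6
 = 92/15

6.1333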